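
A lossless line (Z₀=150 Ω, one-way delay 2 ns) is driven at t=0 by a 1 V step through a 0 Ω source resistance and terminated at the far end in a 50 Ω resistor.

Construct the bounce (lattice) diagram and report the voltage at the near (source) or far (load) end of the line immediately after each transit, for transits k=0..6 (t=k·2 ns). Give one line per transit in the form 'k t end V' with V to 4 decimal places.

0 0 source 1.0000
1 2 load 0.5000
2 4 source 1.0000
3 6 load 0.7500
4 8 source 1.0000
5 10 load 0.8750
6 12 source 1.0000

Γ_L=-0.500000, Γ_S=-1.000000; launch V₁=1·150/150=1.000000
k=0 src: V=1.0000
k=1 load: inc=1.000000, refl=1.000000·-0.500000=-0.5000; V=0.000000+1.000000+-0.500000=0.5000
k=2 src: inc=-0.500000, refl=-0.500000·-1.000000=0.5000; V=1.000000+-0.500000+0.500000=1.0000
k=3 load: inc=0.500000, refl=0.500000·-0.500000=-0.2500; V=0.500000+0.500000+-0.250000=0.7500
k=4 src: inc=-0.250000, refl=-0.250000·-1.000000=0.2500; V=1.000000+-0.250000+0.250000=1.0000
k=5 load: inc=0.250000, refl=0.250000·-0.500000=-0.1250; V=0.750000+0.250000+-0.125000=0.8750
k=6 src: inc=-0.125000, refl=-0.125000·-1.000000=0.1250; V=1.000000+-0.125000+0.125000=1.0000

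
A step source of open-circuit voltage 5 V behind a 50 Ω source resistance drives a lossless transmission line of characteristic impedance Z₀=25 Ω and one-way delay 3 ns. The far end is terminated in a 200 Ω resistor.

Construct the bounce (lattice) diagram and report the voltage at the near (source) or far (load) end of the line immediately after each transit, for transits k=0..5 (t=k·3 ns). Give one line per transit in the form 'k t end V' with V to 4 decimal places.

Γ_L=0.777778, Γ_S=0.333333; launch V₁=5·25/75=1.666667
k=0 src: V=1.6667
k=1 load: inc=1.666667, refl=1.666667·0.777778=1.2963; V=0.000000+1.666667+1.296296=2.9630
k=2 src: inc=1.296296, refl=1.296296·0.333333=0.4321; V=1.666667+1.296296+0.432099=3.3951
k=3 load: inc=0.432099, refl=0.432099·0.777778=0.3361; V=2.962963+0.432099+0.336077=3.7311
k=4 src: inc=0.336077, refl=0.336077·0.333333=0.1120; V=3.395062+0.336077+0.112026=3.8432
k=5 load: inc=0.112026, refl=0.112026·0.777778=0.0871; V=3.731139+0.112026+0.087131=3.9303

0 0 source 1.6667
1 3 load 2.9630
2 6 source 3.3951
3 9 load 3.7311
4 12 source 3.8432
5 15 load 3.9303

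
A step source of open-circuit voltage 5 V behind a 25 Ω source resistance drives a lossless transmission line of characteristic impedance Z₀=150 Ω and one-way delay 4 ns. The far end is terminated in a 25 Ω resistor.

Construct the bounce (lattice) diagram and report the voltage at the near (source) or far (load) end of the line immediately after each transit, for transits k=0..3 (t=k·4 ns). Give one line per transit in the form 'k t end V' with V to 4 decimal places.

Γ_L=-0.714286, Γ_S=-0.714286; launch V₁=5·150/175=4.285714
k=0 src: V=4.2857
k=1 load: inc=4.285714, refl=4.285714·-0.714286=-3.0612; V=0.000000+4.285714+-3.061224=1.2245
k=2 src: inc=-3.061224, refl=-3.061224·-0.714286=2.1866; V=4.285714+-3.061224+2.186589=3.4111
k=3 load: inc=2.186589, refl=2.186589·-0.714286=-1.5618; V=1.224490+2.186589+-1.561849=1.8492

0 0 source 4.2857
1 4 load 1.2245
2 8 source 3.4111
3 12 load 1.8492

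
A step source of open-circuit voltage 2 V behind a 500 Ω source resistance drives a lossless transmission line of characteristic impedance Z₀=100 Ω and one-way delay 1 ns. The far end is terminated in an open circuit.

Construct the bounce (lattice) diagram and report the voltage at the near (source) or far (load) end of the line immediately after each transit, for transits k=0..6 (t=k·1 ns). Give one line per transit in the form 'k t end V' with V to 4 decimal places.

0 0 source 0.3333
1 1 load 0.6667
2 2 source 0.8889
3 3 load 1.1111
4 4 source 1.2593
5 5 load 1.4074
6 6 source 1.5062

Γ_L=1.000000, Γ_S=0.666667; launch V₁=2·100/600=0.333333
k=0 src: V=0.3333
k=1 load: inc=0.333333, refl=0.333333·1.000000=0.3333; V=0.000000+0.333333+0.333333=0.6667
k=2 src: inc=0.333333, refl=0.333333·0.666667=0.2222; V=0.333333+0.333333+0.222222=0.8889
k=3 load: inc=0.222222, refl=0.222222·1.000000=0.2222; V=0.666667+0.222222+0.222222=1.1111
k=4 src: inc=0.222222, refl=0.222222·0.666667=0.1481; V=0.888889+0.222222+0.148148=1.2593
k=5 load: inc=0.148148, refl=0.148148·1.000000=0.1481; V=1.111111+0.148148+0.148148=1.4074
k=6 src: inc=0.148148, refl=0.148148·0.666667=0.0988; V=1.259259+0.148148+0.098765=1.5062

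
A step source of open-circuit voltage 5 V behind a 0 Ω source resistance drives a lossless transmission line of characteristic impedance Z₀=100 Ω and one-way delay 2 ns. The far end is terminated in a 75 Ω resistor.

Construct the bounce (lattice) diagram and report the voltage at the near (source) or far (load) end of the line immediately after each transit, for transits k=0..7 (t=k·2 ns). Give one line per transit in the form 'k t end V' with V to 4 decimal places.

0 0 source 5.0000
1 2 load 4.2857
2 4 source 5.0000
3 6 load 4.8980
4 8 source 5.0000
5 10 load 4.9854
6 12 source 5.0000
7 14 load 4.9979

Γ_L=-0.142857, Γ_S=-1.000000; launch V₁=5·100/100=5.000000
k=0 src: V=5.0000
k=1 load: inc=5.000000, refl=5.000000·-0.142857=-0.7143; V=0.000000+5.000000+-0.714286=4.2857
k=2 src: inc=-0.714286, refl=-0.714286·-1.000000=0.7143; V=5.000000+-0.714286+0.714286=5.0000
k=3 load: inc=0.714286, refl=0.714286·-0.142857=-0.1020; V=4.285714+0.714286+-0.102041=4.8980
k=4 src: inc=-0.102041, refl=-0.102041·-1.000000=0.1020; V=5.000000+-0.102041+0.102041=5.0000
k=5 load: inc=0.102041, refl=0.102041·-0.142857=-0.0146; V=4.897959+0.102041+-0.014577=4.9854
k=6 src: inc=-0.014577, refl=-0.014577·-1.000000=0.0146; V=5.000000+-0.014577+0.014577=5.0000
k=7 load: inc=0.014577, refl=0.014577·-0.142857=-0.0021; V=4.985423+0.014577+-0.002082=4.9979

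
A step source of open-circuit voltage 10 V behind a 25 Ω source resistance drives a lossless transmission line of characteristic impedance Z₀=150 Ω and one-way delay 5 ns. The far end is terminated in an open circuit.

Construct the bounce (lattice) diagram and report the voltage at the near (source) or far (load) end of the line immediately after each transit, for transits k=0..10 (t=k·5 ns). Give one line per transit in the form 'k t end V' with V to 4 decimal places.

0 0 source 8.5714
1 5 load 17.1429
2 10 source 11.0204
3 15 load 4.8980
4 20 source 9.2711
5 25 load 13.6443
6 30 source 10.5206
7 35 load 7.3969
8 40 source 9.6281
9 45 load 11.8593
10 50 source 10.2656

Γ_L=1.000000, Γ_S=-0.714286; launch V₁=10·150/175=8.571429
k=0 src: V=8.5714
k=1 load: inc=8.571429, refl=8.571429·1.000000=8.5714; V=0.000000+8.571429+8.571429=17.1429
k=2 src: inc=8.571429, refl=8.571429·-0.714286=-6.1224; V=8.571429+8.571429+-6.122449=11.0204
k=3 load: inc=-6.122449, refl=-6.122449·1.000000=-6.1224; V=17.142857+-6.122449+-6.122449=4.8980
k=4 src: inc=-6.122449, refl=-6.122449·-0.714286=4.3732; V=11.020408+-6.122449+4.373178=9.2711
k=5 load: inc=4.373178, refl=4.373178·1.000000=4.3732; V=4.897959+4.373178+4.373178=13.6443
k=6 src: inc=4.373178, refl=4.373178·-0.714286=-3.1237; V=9.271137+4.373178+-3.123698=10.5206
k=7 load: inc=-3.123698, refl=-3.123698·1.000000=-3.1237; V=13.644315+-3.123698+-3.123698=7.3969
k=8 src: inc=-3.123698, refl=-3.123698·-0.714286=2.2312; V=10.520616+-3.123698+2.231213=9.6281
k=9 load: inc=2.231213, refl=2.231213·1.000000=2.2312; V=7.396918+2.231213+2.231213=11.8593
k=10 src: inc=2.231213, refl=2.231213·-0.714286=-1.5937; V=9.628131+2.231213+-1.593724=10.2656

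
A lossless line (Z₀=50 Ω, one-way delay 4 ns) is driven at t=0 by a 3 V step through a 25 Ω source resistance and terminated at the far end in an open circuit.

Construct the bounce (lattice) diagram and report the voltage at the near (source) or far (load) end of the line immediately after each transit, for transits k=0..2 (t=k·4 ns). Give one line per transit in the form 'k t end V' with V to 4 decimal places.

Γ_L=1.000000, Γ_S=-0.333333; launch V₁=3·50/75=2.000000
k=0 src: V=2.0000
k=1 load: inc=2.000000, refl=2.000000·1.000000=2.0000; V=0.000000+2.000000+2.000000=4.0000
k=2 src: inc=2.000000, refl=2.000000·-0.333333=-0.6667; V=2.000000+2.000000+-0.666667=3.3333

0 0 source 2.0000
1 4 load 4.0000
2 8 source 3.3333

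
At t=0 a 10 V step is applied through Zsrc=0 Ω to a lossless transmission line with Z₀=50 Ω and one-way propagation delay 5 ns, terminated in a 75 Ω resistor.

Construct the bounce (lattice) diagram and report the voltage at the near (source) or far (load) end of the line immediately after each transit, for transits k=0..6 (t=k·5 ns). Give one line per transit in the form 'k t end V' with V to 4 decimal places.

0 0 source 10.0000
1 5 load 12.0000
2 10 source 10.0000
3 15 load 9.6000
4 20 source 10.0000
5 25 load 10.0800
6 30 source 10.0000

Γ_L=0.200000, Γ_S=-1.000000; launch V₁=10·50/50=10.000000
k=0 src: V=10.0000
k=1 load: inc=10.000000, refl=10.000000·0.200000=2.0000; V=0.000000+10.000000+2.000000=12.0000
k=2 src: inc=2.000000, refl=2.000000·-1.000000=-2.0000; V=10.000000+2.000000+-2.000000=10.0000
k=3 load: inc=-2.000000, refl=-2.000000·0.200000=-0.4000; V=12.000000+-2.000000+-0.400000=9.6000
k=4 src: inc=-0.400000, refl=-0.400000·-1.000000=0.4000; V=10.000000+-0.400000+0.400000=10.0000
k=5 load: inc=0.400000, refl=0.400000·0.200000=0.0800; V=9.600000+0.400000+0.080000=10.0800
k=6 src: inc=0.080000, refl=0.080000·-1.000000=-0.0800; V=10.000000+0.080000+-0.080000=10.0000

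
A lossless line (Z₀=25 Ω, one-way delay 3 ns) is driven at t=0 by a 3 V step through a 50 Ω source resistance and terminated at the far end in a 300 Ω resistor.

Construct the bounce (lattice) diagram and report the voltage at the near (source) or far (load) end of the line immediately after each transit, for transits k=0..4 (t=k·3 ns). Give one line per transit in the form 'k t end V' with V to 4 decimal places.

0 0 source 1.0000
1 3 load 1.8462
2 6 source 2.1282
3 9 load 2.3669
4 12 source 2.4464

Γ_L=0.846154, Γ_S=0.333333; launch V₁=3·25/75=1.000000
k=0 src: V=1.0000
k=1 load: inc=1.000000, refl=1.000000·0.846154=0.8462; V=0.000000+1.000000+0.846154=1.8462
k=2 src: inc=0.846154, refl=0.846154·0.333333=0.2821; V=1.000000+0.846154+0.282051=2.1282
k=3 load: inc=0.282051, refl=0.282051·0.846154=0.2387; V=1.846154+0.282051+0.238659=2.3669
k=4 src: inc=0.238659, refl=0.238659·0.333333=0.0796; V=2.128205+0.238659+0.079553=2.4464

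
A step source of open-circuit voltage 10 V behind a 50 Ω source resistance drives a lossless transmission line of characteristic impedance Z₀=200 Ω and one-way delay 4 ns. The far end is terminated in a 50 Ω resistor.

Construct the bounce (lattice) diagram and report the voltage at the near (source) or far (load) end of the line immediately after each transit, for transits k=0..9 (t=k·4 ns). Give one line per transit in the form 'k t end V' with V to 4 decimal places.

Γ_L=-0.600000, Γ_S=-0.600000; launch V₁=10·200/250=8.000000
k=0 src: V=8.0000
k=1 load: inc=8.000000, refl=8.000000·-0.600000=-4.8000; V=0.000000+8.000000+-4.800000=3.2000
k=2 src: inc=-4.800000, refl=-4.800000·-0.600000=2.8800; V=8.000000+-4.800000+2.880000=6.0800
k=3 load: inc=2.880000, refl=2.880000·-0.600000=-1.7280; V=3.200000+2.880000+-1.728000=4.3520
k=4 src: inc=-1.728000, refl=-1.728000·-0.600000=1.0368; V=6.080000+-1.728000+1.036800=5.3888
k=5 load: inc=1.036800, refl=1.036800·-0.600000=-0.6221; V=4.352000+1.036800+-0.622080=4.7667
k=6 src: inc=-0.622080, refl=-0.622080·-0.600000=0.3732; V=5.388800+-0.622080+0.373248=5.1400
k=7 load: inc=0.373248, refl=0.373248·-0.600000=-0.2239; V=4.766720+0.373248+-0.223949=4.9160
k=8 src: inc=-0.223949, refl=-0.223949·-0.600000=0.1344; V=5.139968+-0.223949+0.134369=5.0504
k=9 load: inc=0.134369, refl=0.134369·-0.600000=-0.0806; V=4.916019+0.134369+-0.080622=4.9698

0 0 source 8.0000
1 4 load 3.2000
2 8 source 6.0800
3 12 load 4.3520
4 16 source 5.3888
5 20 load 4.7667
6 24 source 5.1400
7 28 load 4.9160
8 32 source 5.0504
9 36 load 4.9698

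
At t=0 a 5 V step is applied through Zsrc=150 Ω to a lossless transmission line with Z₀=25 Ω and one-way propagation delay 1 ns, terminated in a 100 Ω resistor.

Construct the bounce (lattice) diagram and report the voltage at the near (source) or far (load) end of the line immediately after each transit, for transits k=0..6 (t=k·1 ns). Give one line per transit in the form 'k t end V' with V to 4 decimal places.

Γ_L=0.600000, Γ_S=0.714286; launch V₁=5·25/175=0.714286
k=0 src: V=0.7143
k=1 load: inc=0.714286, refl=0.714286·0.600000=0.4286; V=0.000000+0.714286+0.428571=1.1429
k=2 src: inc=0.428571, refl=0.428571·0.714286=0.3061; V=0.714286+0.428571+0.306122=1.4490
k=3 load: inc=0.306122, refl=0.306122·0.600000=0.1837; V=1.142857+0.306122+0.183673=1.6327
k=4 src: inc=0.183673, refl=0.183673·0.714286=0.1312; V=1.448980+0.183673+0.131195=1.7638
k=5 load: inc=0.131195, refl=0.131195·0.600000=0.0787; V=1.632653+0.131195+0.078717=1.8426
k=6 src: inc=0.078717, refl=0.078717·0.714286=0.0562; V=1.763848+0.078717+0.056227=1.8988

0 0 source 0.7143
1 1 load 1.1429
2 2 source 1.4490
3 3 load 1.6327
4 4 source 1.7638
5 5 load 1.8426
6 6 source 1.8988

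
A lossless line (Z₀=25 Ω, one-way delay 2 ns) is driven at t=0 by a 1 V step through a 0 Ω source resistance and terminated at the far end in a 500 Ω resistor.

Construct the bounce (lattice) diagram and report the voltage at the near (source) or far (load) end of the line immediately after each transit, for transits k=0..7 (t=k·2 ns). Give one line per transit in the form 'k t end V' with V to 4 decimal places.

0 0 source 1.0000
1 2 load 1.9048
2 4 source 1.0000
3 6 load 0.1814
4 8 source 1.0000
5 10 load 1.7406
6 12 source 1.0000
7 14 load 0.3299

Γ_L=0.904762, Γ_S=-1.000000; launch V₁=1·25/25=1.000000
k=0 src: V=1.0000
k=1 load: inc=1.000000, refl=1.000000·0.904762=0.9048; V=0.000000+1.000000+0.904762=1.9048
k=2 src: inc=0.904762, refl=0.904762·-1.000000=-0.9048; V=1.000000+0.904762+-0.904762=1.0000
k=3 load: inc=-0.904762, refl=-0.904762·0.904762=-0.8186; V=1.904762+-0.904762+-0.818594=0.1814
k=4 src: inc=-0.818594, refl=-0.818594·-1.000000=0.8186; V=1.000000+-0.818594+0.818594=1.0000
k=5 load: inc=0.818594, refl=0.818594·0.904762=0.7406; V=0.181406+0.818594+0.740633=1.7406
k=6 src: inc=0.740633, refl=0.740633·-1.000000=-0.7406; V=1.000000+0.740633+-0.740633=1.0000
k=7 load: inc=-0.740633, refl=-0.740633·0.904762=-0.6701; V=1.740633+-0.740633+-0.670096=0.3299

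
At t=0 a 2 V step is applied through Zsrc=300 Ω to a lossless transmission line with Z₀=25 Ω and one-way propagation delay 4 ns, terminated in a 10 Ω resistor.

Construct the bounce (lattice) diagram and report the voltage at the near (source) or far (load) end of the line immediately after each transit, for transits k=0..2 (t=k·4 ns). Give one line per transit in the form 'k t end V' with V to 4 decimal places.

0 0 source 0.1538
1 4 load 0.0879
2 8 source 0.0321

Γ_L=-0.428571, Γ_S=0.846154; launch V₁=2·25/325=0.153846
k=0 src: V=0.1538
k=1 load: inc=0.153846, refl=0.153846·-0.428571=-0.0659; V=0.000000+0.153846+-0.065934=0.0879
k=2 src: inc=-0.065934, refl=-0.065934·0.846154=-0.0558; V=0.153846+-0.065934+-0.055790=0.0321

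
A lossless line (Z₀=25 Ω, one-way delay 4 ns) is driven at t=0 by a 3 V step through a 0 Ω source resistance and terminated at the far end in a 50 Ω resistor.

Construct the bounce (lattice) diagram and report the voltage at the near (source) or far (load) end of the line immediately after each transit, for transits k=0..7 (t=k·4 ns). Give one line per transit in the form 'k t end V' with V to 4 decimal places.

Γ_L=0.333333, Γ_S=-1.000000; launch V₁=3·25/25=3.000000
k=0 src: V=3.0000
k=1 load: inc=3.000000, refl=3.000000·0.333333=1.0000; V=0.000000+3.000000+1.000000=4.0000
k=2 src: inc=1.000000, refl=1.000000·-1.000000=-1.0000; V=3.000000+1.000000+-1.000000=3.0000
k=3 load: inc=-1.000000, refl=-1.000000·0.333333=-0.3333; V=4.000000+-1.000000+-0.333333=2.6667
k=4 src: inc=-0.333333, refl=-0.333333·-1.000000=0.3333; V=3.000000+-0.333333+0.333333=3.0000
k=5 load: inc=0.333333, refl=0.333333·0.333333=0.1111; V=2.666667+0.333333+0.111111=3.1111
k=6 src: inc=0.111111, refl=0.111111·-1.000000=-0.1111; V=3.000000+0.111111+-0.111111=3.0000
k=7 load: inc=-0.111111, refl=-0.111111·0.333333=-0.0370; V=3.111111+-0.111111+-0.037037=2.9630

0 0 source 3.0000
1 4 load 4.0000
2 8 source 3.0000
3 12 load 2.6667
4 16 source 3.0000
5 20 load 3.1111
6 24 source 3.0000
7 28 load 2.9630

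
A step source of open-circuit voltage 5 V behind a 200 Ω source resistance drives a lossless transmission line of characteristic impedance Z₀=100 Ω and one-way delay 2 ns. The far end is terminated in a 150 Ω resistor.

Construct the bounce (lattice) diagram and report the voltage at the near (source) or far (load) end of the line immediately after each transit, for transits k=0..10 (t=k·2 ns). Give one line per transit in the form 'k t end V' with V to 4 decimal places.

Γ_L=0.200000, Γ_S=0.333333; launch V₁=5·100/300=1.666667
k=0 src: V=1.6667
k=1 load: inc=1.666667, refl=1.666667·0.200000=0.3333; V=0.000000+1.666667+0.333333=2.0000
k=2 src: inc=0.333333, refl=0.333333·0.333333=0.1111; V=1.666667+0.333333+0.111111=2.1111
k=3 load: inc=0.111111, refl=0.111111·0.200000=0.0222; V=2.000000+0.111111+0.022222=2.1333
k=4 src: inc=0.022222, refl=0.022222·0.333333=0.0074; V=2.111111+0.022222+0.007407=2.1407
k=5 load: inc=0.007407, refl=0.007407·0.200000=0.0015; V=2.133333+0.007407+0.001481=2.1422
k=6 src: inc=0.001481, refl=0.001481·0.333333=0.0005; V=2.140741+0.001481+0.000494=2.1427
k=7 load: inc=0.000494, refl=0.000494·0.200000=0.0001; V=2.142222+0.000494+0.000099=2.1428
k=8 src: inc=0.000099, refl=0.000099·0.333333=0.0000; V=2.142716+0.000099+0.000033=2.1428
k=9 load: inc=0.000033, refl=0.000033·0.200000=0.0000; V=2.142815+0.000033+0.000007=2.1429
k=10 src: inc=0.000007, refl=0.000007·0.333333=0.0000; V=2.142848+0.000007+0.000002=2.1429

0 0 source 1.6667
1 2 load 2.0000
2 4 source 2.1111
3 6 load 2.1333
4 8 source 2.1407
5 10 load 2.1422
6 12 source 2.1427
7 14 load 2.1428
8 16 source 2.1428
9 18 load 2.1429
10 20 source 2.1429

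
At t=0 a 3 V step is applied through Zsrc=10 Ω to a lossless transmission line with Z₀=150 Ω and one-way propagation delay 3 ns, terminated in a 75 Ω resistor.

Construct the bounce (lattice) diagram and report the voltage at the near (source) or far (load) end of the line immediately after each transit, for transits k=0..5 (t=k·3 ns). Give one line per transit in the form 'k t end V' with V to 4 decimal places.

Γ_L=-0.333333, Γ_S=-0.875000; launch V₁=3·150/160=2.812500
k=0 src: V=2.8125
k=1 load: inc=2.812500, refl=2.812500·-0.333333=-0.9375; V=0.000000+2.812500+-0.937500=1.8750
k=2 src: inc=-0.937500, refl=-0.937500·-0.875000=0.8203; V=2.812500+-0.937500+0.820312=2.6953
k=3 load: inc=0.820312, refl=0.820312·-0.333333=-0.2734; V=1.875000+0.820312+-0.273438=2.4219
k=4 src: inc=-0.273438, refl=-0.273438·-0.875000=0.2393; V=2.695312+-0.273438+0.239258=2.6611
k=5 load: inc=0.239258, refl=0.239258·-0.333333=-0.0798; V=2.421875+0.239258+-0.079753=2.5814

0 0 source 2.8125
1 3 load 1.8750
2 6 source 2.6953
3 9 load 2.4219
4 12 source 2.6611
5 15 load 2.5814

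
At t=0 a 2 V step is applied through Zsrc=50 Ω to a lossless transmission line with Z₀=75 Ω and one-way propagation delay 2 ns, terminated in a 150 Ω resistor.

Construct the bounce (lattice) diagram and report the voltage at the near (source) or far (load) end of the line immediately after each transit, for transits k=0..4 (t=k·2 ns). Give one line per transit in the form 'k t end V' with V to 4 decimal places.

0 0 source 1.2000
1 2 load 1.6000
2 4 source 1.5200
3 6 load 1.4933
4 8 source 1.4987

Γ_L=0.333333, Γ_S=-0.200000; launch V₁=2·75/125=1.200000
k=0 src: V=1.2000
k=1 load: inc=1.200000, refl=1.200000·0.333333=0.4000; V=0.000000+1.200000+0.400000=1.6000
k=2 src: inc=0.400000, refl=0.400000·-0.200000=-0.0800; V=1.200000+0.400000+-0.080000=1.5200
k=3 load: inc=-0.080000, refl=-0.080000·0.333333=-0.0267; V=1.600000+-0.080000+-0.026667=1.4933
k=4 src: inc=-0.026667, refl=-0.026667·-0.200000=0.0053; V=1.520000+-0.026667+0.005333=1.4987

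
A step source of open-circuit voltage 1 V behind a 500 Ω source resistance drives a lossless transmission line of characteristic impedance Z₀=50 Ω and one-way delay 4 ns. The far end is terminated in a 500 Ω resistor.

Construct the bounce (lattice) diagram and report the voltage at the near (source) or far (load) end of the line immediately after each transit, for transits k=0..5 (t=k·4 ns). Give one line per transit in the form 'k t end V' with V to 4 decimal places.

0 0 source 0.0909
1 4 load 0.1653
2 8 source 0.2261
3 12 load 0.2759
4 16 source 0.3167
5 20 load 0.3500

Γ_L=0.818182, Γ_S=0.818182; launch V₁=1·50/550=0.090909
k=0 src: V=0.0909
k=1 load: inc=0.090909, refl=0.090909·0.818182=0.0744; V=0.000000+0.090909+0.074380=0.1653
k=2 src: inc=0.074380, refl=0.074380·0.818182=0.0609; V=0.090909+0.074380+0.060856=0.2261
k=3 load: inc=0.060856, refl=0.060856·0.818182=0.0498; V=0.165289+0.060856+0.049792=0.2759
k=4 src: inc=0.049792, refl=0.049792·0.818182=0.0407; V=0.226146+0.049792+0.040739=0.3167
k=5 load: inc=0.040739, refl=0.040739·0.818182=0.0333; V=0.275937+0.040739+0.033332=0.3500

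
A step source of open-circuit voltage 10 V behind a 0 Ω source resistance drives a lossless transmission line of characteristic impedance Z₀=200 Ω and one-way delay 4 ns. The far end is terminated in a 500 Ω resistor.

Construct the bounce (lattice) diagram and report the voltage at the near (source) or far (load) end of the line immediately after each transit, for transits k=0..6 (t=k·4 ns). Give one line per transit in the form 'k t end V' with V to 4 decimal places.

0 0 source 10.0000
1 4 load 14.2857
2 8 source 10.0000
3 12 load 8.1633
4 16 source 10.0000
5 20 load 10.7872
6 24 source 10.0000

Γ_L=0.428571, Γ_S=-1.000000; launch V₁=10·200/200=10.000000
k=0 src: V=10.0000
k=1 load: inc=10.000000, refl=10.000000·0.428571=4.2857; V=0.000000+10.000000+4.285714=14.2857
k=2 src: inc=4.285714, refl=4.285714·-1.000000=-4.2857; V=10.000000+4.285714+-4.285714=10.0000
k=3 load: inc=-4.285714, refl=-4.285714·0.428571=-1.8367; V=14.285714+-4.285714+-1.836735=8.1633
k=4 src: inc=-1.836735, refl=-1.836735·-1.000000=1.8367; V=10.000000+-1.836735+1.836735=10.0000
k=5 load: inc=1.836735, refl=1.836735·0.428571=0.7872; V=8.163265+1.836735+0.787172=10.7872
k=6 src: inc=0.787172, refl=0.787172·-1.000000=-0.7872; V=10.000000+0.787172+-0.787172=10.0000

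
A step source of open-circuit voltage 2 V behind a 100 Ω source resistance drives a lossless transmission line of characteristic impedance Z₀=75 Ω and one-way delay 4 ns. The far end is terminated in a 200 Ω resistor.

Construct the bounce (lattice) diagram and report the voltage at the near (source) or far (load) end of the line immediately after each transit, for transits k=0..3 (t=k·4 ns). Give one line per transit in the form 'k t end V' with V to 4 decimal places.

0 0 source 0.8571
1 4 load 1.2468
2 8 source 1.3024
3 12 load 1.3277

Γ_L=0.454545, Γ_S=0.142857; launch V₁=2·75/175=0.857143
k=0 src: V=0.8571
k=1 load: inc=0.857143, refl=0.857143·0.454545=0.3896; V=0.000000+0.857143+0.389610=1.2468
k=2 src: inc=0.389610, refl=0.389610·0.142857=0.0557; V=0.857143+0.389610+0.055659=1.3024
k=3 load: inc=0.055659, refl=0.055659·0.454545=0.0253; V=1.246753+0.055659+0.025299=1.3277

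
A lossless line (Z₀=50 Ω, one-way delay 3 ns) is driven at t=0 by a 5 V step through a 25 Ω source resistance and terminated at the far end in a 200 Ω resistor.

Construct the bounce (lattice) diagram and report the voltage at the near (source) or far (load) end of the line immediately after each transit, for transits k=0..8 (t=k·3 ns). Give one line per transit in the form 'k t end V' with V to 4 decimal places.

0 0 source 3.3333
1 3 load 5.3333
2 6 source 4.6667
3 9 load 4.2667
4 12 source 4.4000
5 15 load 4.4800
6 18 source 4.4533
7 21 load 4.4373
8 24 source 4.4427

Γ_L=0.600000, Γ_S=-0.333333; launch V₁=5·50/75=3.333333
k=0 src: V=3.3333
k=1 load: inc=3.333333, refl=3.333333·0.600000=2.0000; V=0.000000+3.333333+2.000000=5.3333
k=2 src: inc=2.000000, refl=2.000000·-0.333333=-0.6667; V=3.333333+2.000000+-0.666667=4.6667
k=3 load: inc=-0.666667, refl=-0.666667·0.600000=-0.4000; V=5.333333+-0.666667+-0.400000=4.2667
k=4 src: inc=-0.400000, refl=-0.400000·-0.333333=0.1333; V=4.666667+-0.400000+0.133333=4.4000
k=5 load: inc=0.133333, refl=0.133333·0.600000=0.0800; V=4.266667+0.133333+0.080000=4.4800
k=6 src: inc=0.080000, refl=0.080000·-0.333333=-0.0267; V=4.400000+0.080000+-0.026667=4.4533
k=7 load: inc=-0.026667, refl=-0.026667·0.600000=-0.0160; V=4.480000+-0.026667+-0.016000=4.4373
k=8 src: inc=-0.016000, refl=-0.016000·-0.333333=0.0053; V=4.453333+-0.016000+0.005333=4.4427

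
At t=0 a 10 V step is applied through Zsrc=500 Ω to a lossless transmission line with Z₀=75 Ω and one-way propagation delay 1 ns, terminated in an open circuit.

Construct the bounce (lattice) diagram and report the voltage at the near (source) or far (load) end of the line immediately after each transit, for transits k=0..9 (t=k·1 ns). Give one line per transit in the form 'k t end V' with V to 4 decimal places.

Γ_L=1.000000, Γ_S=0.739130; launch V₁=10·75/575=1.304348
k=0 src: V=1.3043
k=1 load: inc=1.304348, refl=1.304348·1.000000=1.3043; V=0.000000+1.304348+1.304348=2.6087
k=2 src: inc=1.304348, refl=1.304348·0.739130=0.9641; V=1.304348+1.304348+0.964083=3.5728
k=3 load: inc=0.964083, refl=0.964083·1.000000=0.9641; V=2.608696+0.964083+0.964083=4.5369
k=4 src: inc=0.964083, refl=0.964083·0.739130=0.7126; V=3.572779+0.964083+0.712583=5.2494
k=5 load: inc=0.712583, refl=0.712583·1.000000=0.7126; V=4.536862+0.712583+0.712583=5.9620
k=6 src: inc=0.712583, refl=0.712583·0.739130=0.5267; V=5.249445+0.712583+0.526692=6.4887
k=7 load: inc=0.526692, refl=0.526692·1.000000=0.5267; V=5.962028+0.526692+0.526692=7.0154
k=8 src: inc=0.526692, refl=0.526692·0.739130=0.3893; V=6.488720+0.526692+0.389294=7.4047
k=9 load: inc=0.389294, refl=0.389294·1.000000=0.3893; V=7.015412+0.389294+0.389294=7.7940

0 0 source 1.3043
1 1 load 2.6087
2 2 source 3.5728
3 3 load 4.5369
4 4 source 5.2494
5 5 load 5.9620
6 6 source 6.4887
7 7 load 7.0154
8 8 source 7.4047
9 9 load 7.7940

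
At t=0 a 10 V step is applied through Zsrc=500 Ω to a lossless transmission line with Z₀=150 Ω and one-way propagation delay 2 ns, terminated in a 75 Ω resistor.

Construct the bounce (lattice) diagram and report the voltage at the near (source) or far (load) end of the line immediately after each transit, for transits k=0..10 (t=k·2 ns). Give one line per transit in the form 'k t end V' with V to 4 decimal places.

Γ_L=-0.333333, Γ_S=0.538462; launch V₁=10·150/650=2.307692
k=0 src: V=2.3077
k=1 load: inc=2.307692, refl=2.307692·-0.333333=-0.7692; V=0.000000+2.307692+-0.769231=1.5385
k=2 src: inc=-0.769231, refl=-0.769231·0.538462=-0.4142; V=2.307692+-0.769231+-0.414201=1.1243
k=3 load: inc=-0.414201, refl=-0.414201·-0.333333=0.1381; V=1.538462+-0.414201+0.138067=1.2623
k=4 src: inc=0.138067, refl=0.138067·0.538462=0.0743; V=1.124260+0.138067+0.074344=1.3367
k=5 load: inc=0.074344, refl=0.074344·-0.333333=-0.0248; V=1.262327+0.074344+-0.024781=1.3119
k=6 src: inc=-0.024781, refl=-0.024781·0.538462=-0.0133; V=1.336671+-0.024781+-0.013344=1.2985
k=7 load: inc=-0.013344, refl=-0.013344·-0.333333=0.0044; V=1.311890+-0.013344+0.004448=1.3030
k=8 src: inc=0.004448, refl=0.004448·0.538462=0.0024; V=1.298546+0.004448+0.002395=1.3054
k=9 load: inc=0.002395, refl=0.002395·-0.333333=-0.0008; V=1.302994+0.002395+-0.000798=1.3046
k=10 src: inc=-0.000798, refl=-0.000798·0.538462=-0.0004; V=1.305389+-0.000798+-0.000430=1.3042

0 0 source 2.3077
1 2 load 1.5385
2 4 source 1.1243
3 6 load 1.2623
4 8 source 1.3367
5 10 load 1.3119
6 12 source 1.2985
7 14 load 1.3030
8 16 source 1.3054
9 18 load 1.3046
10 20 source 1.3042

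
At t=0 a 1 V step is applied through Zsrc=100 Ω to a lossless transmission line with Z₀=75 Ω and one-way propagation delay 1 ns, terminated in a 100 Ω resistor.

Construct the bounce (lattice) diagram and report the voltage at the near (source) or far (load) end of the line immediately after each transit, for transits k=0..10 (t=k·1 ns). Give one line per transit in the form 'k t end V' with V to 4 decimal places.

0 0 source 0.4286
1 1 load 0.4898
2 2 source 0.4985
3 3 load 0.4998
4 4 source 0.5000
5 5 load 0.5000
6 6 source 0.5000
7 7 load 0.5000
8 8 source 0.5000
9 9 load 0.5000
10 10 source 0.5000

Γ_L=0.142857, Γ_S=0.142857; launch V₁=1·75/175=0.428571
k=0 src: V=0.4286
k=1 load: inc=0.428571, refl=0.428571·0.142857=0.0612; V=0.000000+0.428571+0.061224=0.4898
k=2 src: inc=0.061224, refl=0.061224·0.142857=0.0087; V=0.428571+0.061224+0.008746=0.4985
k=3 load: inc=0.008746, refl=0.008746·0.142857=0.0012; V=0.489796+0.008746+0.001249=0.4998
k=4 src: inc=0.001249, refl=0.001249·0.142857=0.0002; V=0.498542+0.001249+0.000178=0.5000
k=5 load: inc=0.000178, refl=0.000178·0.142857=0.0000; V=0.499792+0.000178+0.000025=0.5000
k=6 src: inc=0.000025, refl=0.000025·0.142857=0.0000; V=0.499970+0.000025+0.000004=0.5000
k=7 load: inc=0.000004, refl=0.000004·0.142857=0.0000; V=0.499996+0.000004+0.000001=0.5000
k=8 src: inc=0.000001, refl=0.000001·0.142857=0.0000; V=0.499999+0.000001+0.000000=0.5000
k=9 load: inc=0.000000, refl=0.000000·0.142857=0.0000; V=0.500000+0.000000+0.000000=0.5000
k=10 src: inc=0.000000, refl=0.000000·0.142857=0.0000; V=0.500000+0.000000+0.000000=0.5000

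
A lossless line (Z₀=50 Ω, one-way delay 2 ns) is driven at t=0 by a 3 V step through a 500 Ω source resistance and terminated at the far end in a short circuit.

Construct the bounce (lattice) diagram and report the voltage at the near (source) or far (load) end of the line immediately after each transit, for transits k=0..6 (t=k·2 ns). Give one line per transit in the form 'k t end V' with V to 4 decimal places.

0 0 source 0.2727
1 2 load 0.0000
2 4 source -0.2231
3 6 load 0.0000
4 8 source 0.1826
5 10 load 0.0000
6 12 source -0.1494

Γ_L=-1.000000, Γ_S=0.818182; launch V₁=3·50/550=0.272727
k=0 src: V=0.2727
k=1 load: inc=0.272727, refl=0.272727·-1.000000=-0.2727; V=0.000000+0.272727+-0.272727=0.0000
k=2 src: inc=-0.272727, refl=-0.272727·0.818182=-0.2231; V=0.272727+-0.272727+-0.223140=-0.2231
k=3 load: inc=-0.223140, refl=-0.223140·-1.000000=0.2231; V=0.000000+-0.223140+0.223140=0.0000
k=4 src: inc=0.223140, refl=0.223140·0.818182=0.1826; V=-0.223140+0.223140+0.182569=0.1826
k=5 load: inc=0.182569, refl=0.182569·-1.000000=-0.1826; V=0.000000+0.182569+-0.182569=0.0000
k=6 src: inc=-0.182569, refl=-0.182569·0.818182=-0.1494; V=0.182569+-0.182569+-0.149375=-0.1494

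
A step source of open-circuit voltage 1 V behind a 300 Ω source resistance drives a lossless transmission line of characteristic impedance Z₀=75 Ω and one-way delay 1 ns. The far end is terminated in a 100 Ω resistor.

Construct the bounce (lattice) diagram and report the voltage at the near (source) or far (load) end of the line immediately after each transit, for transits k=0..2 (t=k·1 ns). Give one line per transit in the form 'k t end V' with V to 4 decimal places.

Γ_L=0.142857, Γ_S=0.600000; launch V₁=1·75/375=0.200000
k=0 src: V=0.2000
k=1 load: inc=0.200000, refl=0.200000·0.142857=0.0286; V=0.000000+0.200000+0.028571=0.2286
k=2 src: inc=0.028571, refl=0.028571·0.600000=0.0171; V=0.200000+0.028571+0.017143=0.2457

0 0 source 0.2000
1 1 load 0.2286
2 2 source 0.2457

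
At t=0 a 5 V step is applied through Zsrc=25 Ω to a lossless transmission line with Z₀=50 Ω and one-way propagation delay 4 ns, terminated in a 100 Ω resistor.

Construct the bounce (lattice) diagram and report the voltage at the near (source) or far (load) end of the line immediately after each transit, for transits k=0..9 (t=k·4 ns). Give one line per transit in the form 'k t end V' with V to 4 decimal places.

0 0 source 3.3333
1 4 load 4.4444
2 8 source 4.0741
3 12 load 3.9506
4 16 source 3.9918
5 20 load 4.0055
6 24 source 4.0009
7 28 load 3.9994
8 32 source 3.9999
9 36 load 4.0001

Γ_L=0.333333, Γ_S=-0.333333; launch V₁=5·50/75=3.333333
k=0 src: V=3.3333
k=1 load: inc=3.333333, refl=3.333333·0.333333=1.1111; V=0.000000+3.333333+1.111111=4.4444
k=2 src: inc=1.111111, refl=1.111111·-0.333333=-0.3704; V=3.333333+1.111111+-0.370370=4.0741
k=3 load: inc=-0.370370, refl=-0.370370·0.333333=-0.1235; V=4.444444+-0.370370+-0.123457=3.9506
k=4 src: inc=-0.123457, refl=-0.123457·-0.333333=0.0412; V=4.074074+-0.123457+0.041152=3.9918
k=5 load: inc=0.041152, refl=0.041152·0.333333=0.0137; V=3.950617+0.041152+0.013717=4.0055
k=6 src: inc=0.013717, refl=0.013717·-0.333333=-0.0046; V=3.991770+0.013717+-0.004572=4.0009
k=7 load: inc=-0.004572, refl=-0.004572·0.333333=-0.0015; V=4.005487+-0.004572+-0.001524=3.9994
k=8 src: inc=-0.001524, refl=-0.001524·-0.333333=0.0005; V=4.000914+-0.001524+0.000508=3.9999
k=9 load: inc=0.000508, refl=0.000508·0.333333=0.0002; V=3.999390+0.000508+0.000169=4.0001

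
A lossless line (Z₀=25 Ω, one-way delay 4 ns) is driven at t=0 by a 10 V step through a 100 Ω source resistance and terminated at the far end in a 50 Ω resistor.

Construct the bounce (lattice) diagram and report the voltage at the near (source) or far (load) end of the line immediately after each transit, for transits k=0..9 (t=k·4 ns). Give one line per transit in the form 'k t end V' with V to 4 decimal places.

Γ_L=0.333333, Γ_S=0.600000; launch V₁=10·25/125=2.000000
k=0 src: V=2.0000
k=1 load: inc=2.000000, refl=2.000000·0.333333=0.6667; V=0.000000+2.000000+0.666667=2.6667
k=2 src: inc=0.666667, refl=0.666667·0.600000=0.4000; V=2.000000+0.666667+0.400000=3.0667
k=3 load: inc=0.400000, refl=0.400000·0.333333=0.1333; V=2.666667+0.400000+0.133333=3.2000
k=4 src: inc=0.133333, refl=0.133333·0.600000=0.0800; V=3.066667+0.133333+0.080000=3.2800
k=5 load: inc=0.080000, refl=0.080000·0.333333=0.0267; V=3.200000+0.080000+0.026667=3.3067
k=6 src: inc=0.026667, refl=0.026667·0.600000=0.0160; V=3.280000+0.026667+0.016000=3.3227
k=7 load: inc=0.016000, refl=0.016000·0.333333=0.0053; V=3.306667+0.016000+0.005333=3.3280
k=8 src: inc=0.005333, refl=0.005333·0.600000=0.0032; V=3.322667+0.005333+0.003200=3.3312
k=9 load: inc=0.003200, refl=0.003200·0.333333=0.0011; V=3.328000+0.003200+0.001067=3.3323

0 0 source 2.0000
1 4 load 2.6667
2 8 source 3.0667
3 12 load 3.2000
4 16 source 3.2800
5 20 load 3.3067
6 24 source 3.3227
7 28 load 3.3280
8 32 source 3.3312
9 36 load 3.3323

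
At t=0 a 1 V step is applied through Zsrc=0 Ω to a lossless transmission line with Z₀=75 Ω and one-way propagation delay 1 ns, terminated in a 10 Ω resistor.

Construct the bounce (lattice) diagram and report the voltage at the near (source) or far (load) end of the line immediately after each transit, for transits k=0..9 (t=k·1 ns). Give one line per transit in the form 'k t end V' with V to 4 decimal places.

Γ_L=-0.764706, Γ_S=-1.000000; launch V₁=1·75/75=1.000000
k=0 src: V=1.0000
k=1 load: inc=1.000000, refl=1.000000·-0.764706=-0.7647; V=0.000000+1.000000+-0.764706=0.2353
k=2 src: inc=-0.764706, refl=-0.764706·-1.000000=0.7647; V=1.000000+-0.764706+0.764706=1.0000
k=3 load: inc=0.764706, refl=0.764706·-0.764706=-0.5848; V=0.235294+0.764706+-0.584775=0.4152
k=4 src: inc=-0.584775, refl=-0.584775·-1.000000=0.5848; V=1.000000+-0.584775+0.584775=1.0000
k=5 load: inc=0.584775, refl=0.584775·-0.764706=-0.4472; V=0.415225+0.584775+-0.447181=0.5528
k=6 src: inc=-0.447181, refl=-0.447181·-1.000000=0.4472; V=1.000000+-0.447181+0.447181=1.0000
k=7 load: inc=0.447181, refl=0.447181·-0.764706=-0.3420; V=0.552819+0.447181+-0.341962=0.6580
k=8 src: inc=-0.341962, refl=-0.341962·-1.000000=0.3420; V=1.000000+-0.341962+0.341962=1.0000
k=9 load: inc=0.341962, refl=0.341962·-0.764706=-0.2615; V=0.658038+0.341962+-0.261500=0.7385

0 0 source 1.0000
1 1 load 0.2353
2 2 source 1.0000
3 3 load 0.4152
4 4 source 1.0000
5 5 load 0.5528
6 6 source 1.0000
7 7 load 0.6580
8 8 source 1.0000
9 9 load 0.7385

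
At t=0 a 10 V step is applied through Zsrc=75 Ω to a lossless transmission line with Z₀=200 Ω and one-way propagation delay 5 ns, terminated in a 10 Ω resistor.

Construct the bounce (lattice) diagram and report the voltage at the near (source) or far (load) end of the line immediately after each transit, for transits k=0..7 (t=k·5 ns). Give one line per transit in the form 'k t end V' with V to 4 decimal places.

Γ_L=-0.904762, Γ_S=-0.454545; launch V₁=10·200/275=7.272727
k=0 src: V=7.2727
k=1 load: inc=7.272727, refl=7.272727·-0.904762=-6.5801; V=0.000000+7.272727+-6.580087=0.6926
k=2 src: inc=-6.580087, refl=-6.580087·-0.454545=2.9909; V=7.272727+-6.580087+2.990948=3.6836
k=3 load: inc=2.990948, refl=2.990948·-0.904762=-2.7061; V=0.692641+2.990948+-2.706096=0.9775
k=4 src: inc=-2.706096, refl=-2.706096·-0.454545=1.2300; V=3.683589+-2.706096+1.230044=2.2075
k=5 load: inc=1.230044, refl=1.230044·-0.904762=-1.1129; V=0.977493+1.230044+-1.112897=1.0946
k=6 src: inc=-1.112897, refl=-1.112897·-0.454545=0.5059; V=2.207537+-1.112897+0.505862=1.6005
k=7 load: inc=0.505862, refl=0.505862·-0.904762=-0.4577; V=1.094640+0.505862+-0.457685=1.1428

0 0 source 7.2727
1 5 load 0.6926
2 10 source 3.6836
3 15 load 0.9775
4 20 source 2.2075
5 25 load 1.0946
6 30 source 1.6005
7 35 load 1.1428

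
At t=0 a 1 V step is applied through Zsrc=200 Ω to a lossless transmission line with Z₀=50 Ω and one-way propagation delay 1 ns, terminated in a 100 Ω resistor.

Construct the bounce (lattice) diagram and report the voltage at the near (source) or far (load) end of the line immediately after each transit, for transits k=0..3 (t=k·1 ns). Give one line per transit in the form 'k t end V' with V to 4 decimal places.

Γ_L=0.333333, Γ_S=0.600000; launch V₁=1·50/250=0.200000
k=0 src: V=0.2000
k=1 load: inc=0.200000, refl=0.200000·0.333333=0.0667; V=0.000000+0.200000+0.066667=0.2667
k=2 src: inc=0.066667, refl=0.066667·0.600000=0.0400; V=0.200000+0.066667+0.040000=0.3067
k=3 load: inc=0.040000, refl=0.040000·0.333333=0.0133; V=0.266667+0.040000+0.013333=0.3200

0 0 source 0.2000
1 1 load 0.2667
2 2 source 0.3067
3 3 load 0.3200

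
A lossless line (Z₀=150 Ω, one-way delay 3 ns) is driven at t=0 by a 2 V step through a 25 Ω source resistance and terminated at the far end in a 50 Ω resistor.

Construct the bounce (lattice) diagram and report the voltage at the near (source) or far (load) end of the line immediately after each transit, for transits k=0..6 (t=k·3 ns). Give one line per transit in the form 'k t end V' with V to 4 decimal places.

Γ_L=-0.500000, Γ_S=-0.714286; launch V₁=2·150/175=1.714286
k=0 src: V=1.7143
k=1 load: inc=1.714286, refl=1.714286·-0.500000=-0.8571; V=0.000000+1.714286+-0.857143=0.8571
k=2 src: inc=-0.857143, refl=-0.857143·-0.714286=0.6122; V=1.714286+-0.857143+0.612245=1.4694
k=3 load: inc=0.612245, refl=0.612245·-0.500000=-0.3061; V=0.857143+0.612245+-0.306122=1.1633
k=4 src: inc=-0.306122, refl=-0.306122·-0.714286=0.2187; V=1.469388+-0.306122+0.218659=1.3819
k=5 load: inc=0.218659, refl=0.218659·-0.500000=-0.1093; V=1.163265+0.218659+-0.109329=1.2726
k=6 src: inc=-0.109329, refl=-0.109329·-0.714286=0.0781; V=1.381924+-0.109329+0.078092=1.3507

0 0 source 1.7143
1 3 load 0.8571
2 6 source 1.4694
3 9 load 1.1633
4 12 source 1.3819
5 15 load 1.2726
6 18 source 1.3507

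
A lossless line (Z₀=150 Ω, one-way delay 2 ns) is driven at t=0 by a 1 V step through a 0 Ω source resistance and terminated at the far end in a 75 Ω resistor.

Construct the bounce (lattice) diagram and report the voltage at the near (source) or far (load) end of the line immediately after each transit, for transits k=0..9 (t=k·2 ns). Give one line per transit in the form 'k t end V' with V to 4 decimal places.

Γ_L=-0.333333, Γ_S=-1.000000; launch V₁=1·150/150=1.000000
k=0 src: V=1.0000
k=1 load: inc=1.000000, refl=1.000000·-0.333333=-0.3333; V=0.000000+1.000000+-0.333333=0.6667
k=2 src: inc=-0.333333, refl=-0.333333·-1.000000=0.3333; V=1.000000+-0.333333+0.333333=1.0000
k=3 load: inc=0.333333, refl=0.333333·-0.333333=-0.1111; V=0.666667+0.333333+-0.111111=0.8889
k=4 src: inc=-0.111111, refl=-0.111111·-1.000000=0.1111; V=1.000000+-0.111111+0.111111=1.0000
k=5 load: inc=0.111111, refl=0.111111·-0.333333=-0.0370; V=0.888889+0.111111+-0.037037=0.9630
k=6 src: inc=-0.037037, refl=-0.037037·-1.000000=0.0370; V=1.000000+-0.037037+0.037037=1.0000
k=7 load: inc=0.037037, refl=0.037037·-0.333333=-0.0123; V=0.962963+0.037037+-0.012346=0.9877
k=8 src: inc=-0.012346, refl=-0.012346·-1.000000=0.0123; V=1.000000+-0.012346+0.012346=1.0000
k=9 load: inc=0.012346, refl=0.012346·-0.333333=-0.0041; V=0.987654+0.012346+-0.004115=0.9959

0 0 source 1.0000
1 2 load 0.6667
2 4 source 1.0000
3 6 load 0.8889
4 8 source 1.0000
5 10 load 0.9630
6 12 source 1.0000
7 14 load 0.9877
8 16 source 1.0000
9 18 load 0.9959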